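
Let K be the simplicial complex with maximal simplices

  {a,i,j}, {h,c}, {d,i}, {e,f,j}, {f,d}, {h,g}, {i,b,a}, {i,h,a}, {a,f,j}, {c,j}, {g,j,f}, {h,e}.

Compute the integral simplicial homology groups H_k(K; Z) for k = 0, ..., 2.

Fix the vertex order a < b < c < d < e < f < g < h < i < j and write every simplex with vertices in increasing order. Then dim K = 2 and the simplices of K are:

  0-simplices (10): a, b, c, d, e, f, g, h, i, j
  1-simplices (19): ab, af, ah, ai, aj, bi, ch, cj, df, di, ef, eh, ej, fg, fj, gh, gj, hi, ij
  2-simplices (6): abi, afj, ahi, aij, efj, fgj

so the chain groups are C_0 ≅ Z^10, C_1 ≅ Z^19, C_2 ≅ Z^6.

Boundary ∂_1: C_1 → C_0 maps an edge to its endpoints' difference, ∂[p,q] = q − p. For instance
  ∂ef = f − e.
This gives a 10×19 integer matrix of rank 9; reducing to Smith normal form yields diagonal entries (1,1,1,1,1,1,1,1,1).

Boundary ∂_2: C_2 → C_1 sends each 2-simplex [p,q,r] to [q,r] − [p,r] + [p,q]. For instance
  ∂ahi = hi − ai + ah,
  ∂fgj = gj − fj + fg.
The 19×6 boundary matrix has rank 6 and Smith normal form diag(1,1,1,1,1,1).

Reading off H_k = ker ∂_k / im ∂_{k+1}:

  H_0: rank C_0 − rank ∂_1 = 10 − 9 = 1, and the invariant factors of ∂_1 are all 1, so H_0 = Z.
  H_1: rank ker ∂_1 − rank ∂_2 = (19 − 9) − 6 = 4, and the invariant factors of ∂_2 are all 1, so H_1 = Z^4.
  H_2: rank ker ∂_2 − rank ∂_3 = (6 − 6) − 0 = 0, and there is no ∂_3, so H_2 = 0.

H_0 = Z,  H_1 = Z^4,  H_2 = 0.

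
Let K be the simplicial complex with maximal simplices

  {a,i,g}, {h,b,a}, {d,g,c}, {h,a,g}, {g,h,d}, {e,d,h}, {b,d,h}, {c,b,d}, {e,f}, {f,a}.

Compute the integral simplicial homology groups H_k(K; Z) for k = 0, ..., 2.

Take the total order a < b < c < d < e < f < g < h < i on the vertex set. Then K (dimension 2) consists of the simplices:

  0-simplices (9): a, b, c, d, e, f, g, h, i
  1-simplices (17): ab, af, ag, ah, ai, bc, bd, bh, cd, cg, de, dg, dh, ef, eh, gh, gi
  2-simplices (8): abh, agh, agi, bcd, bdh, cdg, deh, dgh

Hence C_0 ≅ Z^9, C_1 ≅ Z^17, C_2 ≅ Z^8.

∂_1: C_1 → C_0 sends each edge [p,q] (with p < q) to q − p.
The resulting 9×17 matrix has rank 8, and its Smith normal form has invariant factors (1,1,1,1,1,1,1,1).

The boundary map ∂_2: C_2 → C_1 acts by ∂[p,q,r] = [q,r] − [p,r] + [p,q]. For instance
  ∂agh = gh − ah + ag,
  ∂abh = bh − ah + ab.
As a 17×8 matrix over Z this has rank 8, with invariant factors (1,1,1,1,1,1,1,1).

From H_k ≅ ker(∂_k) / im(∂_{k+1}) we obtain:

  H_0: rank C_0 − rank ∂_1 = 9 − 8 = 1, and the invariant factors of ∂_1 are all 1, so H_0 ≅ Z.
  H_1: rank ker ∂_1 − rank ∂_2 = (17 − 8) − 8 = 1, and the invariant factors of ∂_2 are all 1, so H_1 ≅ Z.
  H_2: rank ker ∂_2 − rank ∂_3 = (8 − 8) − 0 = 0, and there is no ∂_3, so H_2 ≅ 0.

H_0 ≅ Z,  H_1 ≅ Z,  H_2 = 0.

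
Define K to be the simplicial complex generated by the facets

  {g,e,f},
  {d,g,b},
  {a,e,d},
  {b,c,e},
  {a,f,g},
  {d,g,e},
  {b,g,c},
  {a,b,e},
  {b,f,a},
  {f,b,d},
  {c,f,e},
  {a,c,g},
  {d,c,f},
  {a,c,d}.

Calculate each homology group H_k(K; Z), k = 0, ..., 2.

We work with the vertex ordering a < b < c < d < e < f < g. The simplices of K, each written with vertices in increasing order, are:

  0-simplices (7): a, b, c, d, e, f, g
  1-simplices (21): ab, ac, ad, ae, af, ag, bc, bd, be, bf, bg, cd, ce, cf, cg, de, df, dg, ef, eg, fg
  2-simplices (14): abe, abf, acd, acg, ade, afg, bce, bcg, bdf, bdg, cdf, cef, deg, efg

giving chain groups C_0 ≅ Z^7, C_1 ≅ Z^21, C_2 ≅ Z^14.

∂_1: C_1 → C_0 is given by ∂[p,q] = [q] − [p]. For instance
  ∂bf = f − b.
As a 7×21 matrix over Z this has rank 6, with invariant factors (1,1,1,1,1,1).

The boundary map ∂_2: C_2 → C_1 acts by ∂[p,q,r] = [q,r] − [p,r] + [p,q]. For instance
  ∂abf = bf − af + ab,
  ∂bdf = df − bf + bd.
The 21×14 boundary matrix has rank 13 and Smith normal form diag(1,1,1,1,1,1,1,1,1,1,1,1,1).

Computing H_k = (kernel of ∂_k) / (image of ∂_{k+1}):

  H_0: rank C_0 − rank ∂_1 = 7 − 6 = 1, and the invariant factors of ∂_1 are all 1, so H_0 ≅ Z.
  H_1: rank ker ∂_1 − rank ∂_2 = (21 − 6) − 13 = 2, and the invariant factors of ∂_2 are all 1, so H_1 ≅ Z^2.
  H_2: rank ker ∂_2 − rank ∂_3 = (14 − 13) − 0 = 1, and there is no ∂_3, so H_2 ≅ Z.

As a check, the Euler characteristic is 7 − 21 + 14 = 0, which agrees with 1 − 2 + 1 = 0.

H_0 = Z,  H_1 = Z^2,  H_2 = Z.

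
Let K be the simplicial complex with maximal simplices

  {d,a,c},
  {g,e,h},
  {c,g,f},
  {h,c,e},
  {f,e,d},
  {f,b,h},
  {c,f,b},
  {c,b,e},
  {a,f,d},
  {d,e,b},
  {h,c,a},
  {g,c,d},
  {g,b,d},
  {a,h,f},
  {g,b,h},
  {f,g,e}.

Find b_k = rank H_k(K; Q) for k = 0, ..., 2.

We work with the vertex ordering a < b < c < d < e < f < g < h. The simplices of K, each written with vertices in increasing order, are:

  0-simplices (8): a, b, c, d, e, f, g, h
  1-simplices (24): ac, ad, af, ah, bc, bd, be, bf, bg, bh, cd, ce, cf, cg, ch, de, df, dg, ef, eg, eh, fg, fh, gh
  2-simplices (16): acd, ach, adf, afh, bce, bcf, bde, bdg, bfh, bgh, cdg, ceh, cfg, def, efg, egh

so the chain groups are C_0 ≅ Z^8, C_1 ≅ Z^24, C_2 ≅ Z^16.

Boundary ∂_1: C_1 → C_0 sends each edge [p,q] (with p < q) to q − p. For instance
  ∂bh = h − b.
As a 8×24 matrix over Z this has rank 7, with invariant factors (1,1,1,1,1,1,1).

The boundary map ∂_2: C_2 → C_1 sends each 2-simplex [p,q,r] to [q,r] − [p,r] + [p,q]. For instance
  ∂efg = fg − eg + ef,
  ∂cdg = dg − cg + cd.
The 24×16 boundary matrix has rank 15 and Smith normal form diag(1,1,1,1,1,1,1,1,1,1,1,1,1,1,1).

Now H_k = ker ∂_k / im ∂_{k+1}, so:

  H_0: rank C_0 − rank ∂_1 = 8 − 7 = 1, and the invariant factors of ∂_1 are all 1, so H_0 ≅ Z.
  H_1: rank ker ∂_1 − rank ∂_2 = (24 − 7) − 15 = 2, and the invariant factors of ∂_2 are all 1, so H_1 ≅ Z^2.
  H_2: rank ker ∂_2 − rank ∂_3 = (16 − 15) − 0 = 1, and there is no ∂_3, so H_2 ≅ Z.

Hence the Betti numbers are b_0 = 1, b_1 = 2, b_2 = 1.

b_0 = 1, b_1 = 2, b_2 = 1.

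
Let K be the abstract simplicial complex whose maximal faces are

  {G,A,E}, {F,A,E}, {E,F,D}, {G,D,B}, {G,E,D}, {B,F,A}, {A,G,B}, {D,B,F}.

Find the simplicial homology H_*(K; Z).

Take the total order A < B < D < E < F < G on the vertex set. Then K (dimension 2) consists of the simplices:

  0-simplices (6): A, B, D, E, F, G
  1-simplices (12): AB, AE, AF, AG, BD, BF, BG, DE, DF, DG, EF, EG
  2-simplices (8): ABF, ABG, AEF, AEG, BDF, BDG, DEF, DEG

Hence C_0 ≅ Z^6, C_1 ≅ Z^12, C_2 ≅ Z^8.

The boundary map ∂_1: C_1 → C_0 sends each edge [p,q] (with p < q) to q − p.
As a 6×12 matrix over Z this has rank 5, with invariant factors (1,1,1,1,1).

The boundary map ∂_2: C_2 → C_1 sends each 2-simplex [p,q,r] to [q,r] − [p,r] + [p,q]. For instance
  ∂AEG = EG − AG + AE,
  ∂BDF = DF − BF + BD.
The 12×8 boundary matrix has rank 7 and Smith normal form diag(1,1,1,1,1,1,1).

Reading off H_k = ker ∂_k / im ∂_{k+1}:

  H_0: rank C_0 − rank ∂_1 = 6 − 5 = 1, and the invariant factors of ∂_1 are all 1, so H_0 ≅ Z.
  H_1: rank ker ∂_1 − rank ∂_2 = (12 − 5) − 7 = 0, and the invariant factors of ∂_2 are all 1, so H_1 ≅ 0.
  H_2: rank ker ∂_2 − rank ∂_3 = (8 − 7) − 0 = 1, and there is no ∂_3, so H_2 ≅ Z.

As a check, the Euler characteristic is 6 − 12 + 8 = 2, which agrees with 1 − 0 + 1 = 2.

H_0 = Z,  H_1 = 0,  H_2 = Z.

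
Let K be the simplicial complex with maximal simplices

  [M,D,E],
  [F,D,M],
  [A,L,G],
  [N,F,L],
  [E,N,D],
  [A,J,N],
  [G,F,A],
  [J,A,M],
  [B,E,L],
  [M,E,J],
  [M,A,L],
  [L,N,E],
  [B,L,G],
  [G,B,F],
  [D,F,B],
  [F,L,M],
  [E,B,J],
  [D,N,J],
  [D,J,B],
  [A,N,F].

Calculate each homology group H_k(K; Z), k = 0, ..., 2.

H_0 = Z,  H_1 = Z ⊕ Z/2Z,  H_2 = 0.

Fix the vertex order A < B < D < E < F < G < J < L < M < N and write every simplex with vertices in increasing order. Then dim K = 2 and the simplices of K are:

  0-simplices (10): A, B, D, E, F, G, J, L, M, N
  1-simplices (30): AF, AG, AJ, AL, AM, AN, BD, BE, BF, BG, BJ, BL, DE, DF, DJ, DM, DN, EJ, EL, EM, EN, FG, FL, FM, FN, GL, JM, JN, LM, LN
  2-simplices (20): AFG, AFN, AGL, AJM, AJN, ALM, BDF, BDJ, BEJ, BEL, BFG, BGL, DEM, DEN, DFM, DJN, EJM, ELN, FLM, FLN

giving chain groups C_0 ≅ Z^10, C_1 ≅ Z^30, C_2 ≅ Z^20.

∂_1: C_1 → C_0 maps an edge to its endpoints' difference, ∂[p,q] = q − p.
This gives a 10×30 integer matrix of rank 9; reducing to Smith normal form yields diagonal entries (1,1,1,1,1,1,1,1,1).

Boundary ∂_2: C_2 → C_1 maps a triangle to the signed sum of its edges. For instance
  ∂BFG = FG − BG + BF,
  ∂BDJ = DJ − BJ + BD.
The 30×20 boundary matrix has rank 20 and Smith normal form diag(1,1,1,1,1,1,1,1,1,1,1,1,1,1,1,1,1,1,1,2).

From H_k ≅ ker(∂_k) / im(∂_{k+1}) we obtain:

  H_0: rank C_0 − rank ∂_1 = 10 − 9 = 1, and the invariant factors of ∂_1 are all 1, so H_0 = Z.
  H_1: rank ker ∂_1 − rank ∂_2 = (30 − 9) − 20 = 1, and ∂_2 has invariant factor 2 > 1, so H_1 = Z ⊕ Z/2Z.
  H_2: rank ker ∂_2 − rank ∂_3 = (20 − 20) − 0 = 0, and there is no ∂_3, so H_2 = 0.

(K is a triangulation of the Klein bottle.)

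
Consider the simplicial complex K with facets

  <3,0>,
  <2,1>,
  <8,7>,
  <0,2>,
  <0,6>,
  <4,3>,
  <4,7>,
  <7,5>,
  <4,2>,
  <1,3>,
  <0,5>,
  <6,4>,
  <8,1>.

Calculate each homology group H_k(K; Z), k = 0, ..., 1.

Order the vertices as 0 < 1 < 2 < 3 < 4 < 5 < 6 < 7 < 8. Listing each simplex with vertices in this order, K has dimension 1 with simplices:

  0-simplices (9): [0], [1], [2], [3], [4], [5], [6], [7], [8]
  1-simplices (13): [0,2], [0,3], [0,5], [0,6], [1,2], [1,3], [1,8], [2,4], [3,4], [4,6], [4,7], [5,7], [7,8]

so the chain groups are C_0 ≅ Z^9, C_1 ≅ Z^13.

Boundary ∂_1: C_1 → C_0 is given by ∂[p,q] = [q] − [p]. For instance
  ∂[1,2] = [2] − [1].
This gives a 9×13 integer matrix of rank 8; reducing to Smith normal form yields diagonal entries (1,1,1,1,1,1,1,1).

Now H_k = ker ∂_k / im ∂_{k+1}, so:

  H_0: rank C_0 − rank ∂_1 = 9 − 8 = 1, and the invariant factors of ∂_1 are all 1, so H_0 = Z.
  H_1: rank ker ∂_1 − rank ∂_2 = (13 − 8) − 0 = 5, and there is no ∂_2, so H_1 = Z^5.

As a check, the Euler characteristic is 9 − 13 = -4, which agrees with 1 − 5 = -4.

H_0 ≅ Z,  H_1 ≅ Z^5.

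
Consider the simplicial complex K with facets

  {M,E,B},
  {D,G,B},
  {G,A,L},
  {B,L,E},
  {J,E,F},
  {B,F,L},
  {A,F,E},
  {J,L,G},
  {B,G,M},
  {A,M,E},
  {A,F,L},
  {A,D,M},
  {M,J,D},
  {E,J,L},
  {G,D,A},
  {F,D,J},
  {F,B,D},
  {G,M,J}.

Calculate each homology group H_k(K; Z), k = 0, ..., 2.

H_0 = Z,  H_1 = Z ⊕ Z/2Z,  H_2 = 0.

Take the total order A < B < D < E < F < G < J < L < M on the vertex set. Then K (dimension 2) consists of the simplices:

  0-simplices (9): A, B, D, E, F, G, J, L, M
  1-simplices (27): AD, AE, AF, AG, AL, AM, BD, BE, BF, BG, BL, BM, DF, DG, DJ, DM, EF, EJ, EL, EM, FJ, FL, GJ, GL, GM, JL, JM
  2-simplices (18): ADG, ADM, AEF, AEM, AFL, AGL, BDF, BDG, BEL, BEM, BFL, BGM, DFJ, DJM, EFJ, EJL, GJL, GJM

so the chain groups are C_0 ≅ Z^9, C_1 ≅ Z^27, C_2 ≅ Z^18.

Boundary ∂_1: C_1 → C_0 is given by ∂[p,q] = [q] − [p].
As a 9×27 matrix over Z this has rank 8, with invariant factors (1,1,1,1,1,1,1,1).

The boundary map ∂_2: C_2 → C_1 sends each 2-simplex [p,q,r] to [q,r] − [p,r] + [p,q]. For instance
  ∂BGM = GM − BM + BG,
  ∂BFL = FL − BL + BF.
This gives a 27×18 integer matrix of rank 18; reducing to Smith normal form yields diagonal entries (1,1,1,1,1,1,1,1,1,1,1,1,1,1,1,1,1,2).

From H_k ≅ ker(∂_k) / im(∂_{k+1}) we obtain:

  H_0: rank C_0 − rank ∂_1 = 9 − 8 = 1, and the invariant factors of ∂_1 are all 1, so H_0 ≅ Z.
  H_1: rank ker ∂_1 − rank ∂_2 = (27 − 8) − 18 = 1, and ∂_2 has invariant factor 2 > 1, so H_1 ≅ Z ⊕ Z/2Z.
  H_2: rank ker ∂_2 − rank ∂_3 = (18 − 18) − 0 = 0, and there is no ∂_3, so H_2 ≅ 0.

(K is a triangulation of the Klein bottle.)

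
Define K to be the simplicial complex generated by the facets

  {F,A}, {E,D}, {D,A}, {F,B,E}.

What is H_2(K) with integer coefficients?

H_2 ≅ 0.

Take the total order A < B < D < E < F on the vertex set. Then K (dimension 2) consists of the simplices:

  0-simplices (5): A, B, D, E, F
  1-simplices (6): AD, AF, BE, BF, DE, EF
  2-simplices (1): BEF

so the chain groups are C_0 ≅ Z^5, C_1 ≅ Z^6, C_2 ≅ Z^1.

∂_1: C_1 → C_0 is given by ∂[p,q] = [q] − [p]. For instance
  ∂BF = F − B.
As a 5×6 matrix over Z this has rank 4, with invariant factors (1,1,1,1).

∂_2: C_2 → C_1 sends each 2-simplex [p,q,r] to [q,r] − [p,r] + [p,q]. For instance
  ∂BEF = EF − BF + BE.
This gives a 6×1 integer matrix of rank 1; reducing to Smith normal form yields diagonal entries (1).

Computing H_k = (kernel of ∂_k) / (image of ∂_{k+1}):

  H_2: rank ker ∂_2 − rank ∂_3 = (1 − 1) − 0 = 0, and there is no ∂_3, so H_2 = 0.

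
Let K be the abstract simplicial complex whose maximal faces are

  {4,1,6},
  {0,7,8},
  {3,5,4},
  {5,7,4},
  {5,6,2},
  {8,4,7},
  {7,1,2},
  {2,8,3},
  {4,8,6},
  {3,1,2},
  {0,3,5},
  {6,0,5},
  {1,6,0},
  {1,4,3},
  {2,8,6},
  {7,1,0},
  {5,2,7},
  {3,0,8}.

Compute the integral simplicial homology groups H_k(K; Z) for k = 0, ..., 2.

We work with the vertex ordering 0 < 1 < 2 < 3 < 4 < 5 < 6 < 7 < 8. The simplices of K, each written with vertices in increasing order, are:

  0-simplices (9): [0], [1], [2], [3], [4], [5], [6], [7], [8]
  1-simplices (27): (27 of them)
  2-simplices (18): [0,1,6], [0,1,7], [0,3,5], [0,3,8], [0,5,6], [0,7,8], [1,2,3], [1,2,7], [1,3,4], [1,4,6], [2,3,8], [2,5,6], [2,5,7], [2,6,8], [3,4,5], [4,5,7], [4,6,8], [4,7,8]

Hence C_0 ≅ Z^9, C_1 ≅ Z^27, C_2 ≅ Z^18.

∂_1: C_1 → C_0 sends each edge [p,q] (with p < q) to q − p.
This gives a 9×27 integer matrix of rank 8; reducing to Smith normal form yields diagonal entries (1,1,1,1,1,1,1,1).

∂_2: C_2 → C_1 sends each 2-simplex [p,q,r] to [q,r] − [p,r] + [p,q]. For instance
  ∂[0,1,6] = [1,6] − [0,6] + [0,1],
  ∂[1,2,3] = [2,3] − [1,3] + [1,2].
This gives a 27×18 integer matrix of rank 17; reducing to Smith normal form yields diagonal entries (1,1,1,1,1,1,1,1,1,1,1,1,1,1,1,1,1).

Now H_k = ker ∂_k / im ∂_{k+1}, so:

  H_0: rank C_0 − rank ∂_1 = 9 − 8 = 1, and the invariant factors of ∂_1 are all 1, so H_0 ≅ Z.
  H_1: rank ker ∂_1 − rank ∂_2 = (27 − 8) − 17 = 2, and the invariant factors of ∂_2 are all 1, so H_1 ≅ Z^2.
  H_2: rank ker ∂_2 − rank ∂_3 = (18 − 17) − 0 = 1, and there is no ∂_3, so H_2 ≅ Z.

As a check, the Euler characteristic is 9 − 27 + 18 = 0, which agrees with 1 − 2 + 1 = 0.

H_0 = Z,  H_1 = Z^2,  H_2 = Z.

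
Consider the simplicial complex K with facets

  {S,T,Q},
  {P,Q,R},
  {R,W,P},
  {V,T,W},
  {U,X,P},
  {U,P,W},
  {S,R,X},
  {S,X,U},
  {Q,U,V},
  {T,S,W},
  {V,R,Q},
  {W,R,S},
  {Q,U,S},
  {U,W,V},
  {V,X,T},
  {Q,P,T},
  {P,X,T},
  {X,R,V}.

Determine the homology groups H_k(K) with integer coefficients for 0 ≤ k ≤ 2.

We work with the vertex ordering P < Q < R < S < T < U < V < W < X. The simplices of K, each written with vertices in increasing order, are:

  0-simplices (9): P, Q, R, S, T, U, V, W, X
  1-simplices (27): PQ, PR, PT, PU, PW, PX, QR, QS, QT, QU, QV, RS, RV, RW, RX, ST, SU, SW, SX, TV, TW, TX, UV, UW, UX, VW, VX
  2-simplices (18): PQR, PQT, PRW, PTX, PUW, PUX, QRV, QST, QSU, QUV, RSW, RSX, RVX, STW, SUX, TVW, TVX, UVW

Hence C_0 ≅ Z^9, C_1 ≅ Z^27, C_2 ≅ Z^18.

∂_1: C_1 → C_0 is given by ∂[p,q] = [q] − [p]. For instance
  ∂PW = W − P.
This gives a 9×27 integer matrix of rank 8; reducing to Smith normal form yields diagonal entries (1,1,1,1,1,1,1,1).

The boundary map ∂_2: C_2 → C_1 sends each 2-simplex [p,q,r] to [q,r] − [p,r] + [p,q]. For instance
  ∂PTX = TX − PX + PT,
  ∂SUX = UX − SX + SU.
As a 27×18 matrix over Z this has rank 17, with invariant factors (1,1,1,1,1,1,1,1,1,1,1,1,1,1,1,1,1).

From H_k ≅ ker(∂_k) / im(∂_{k+1}) we obtain:

  H_0: rank C_0 − rank ∂_1 = 9 − 8 = 1, and the invariant factors of ∂_1 are all 1, so H_0 = Z.
  H_1: rank ker ∂_1 − rank ∂_2 = (27 − 8) − 17 = 2, and the invariant factors of ∂_2 are all 1, so H_1 = Z^2.
  H_2: rank ker ∂_2 − rank ∂_3 = (18 − 17) − 0 = 1, and there is no ∂_3, so H_2 = Z.

As a check, the Euler characteristic is 9 − 27 + 18 = 0, which agrees with 1 − 2 + 1 = 0.

H_0 ≅ Z,  H_1 ≅ Z^2,  H_2 ≅ Z.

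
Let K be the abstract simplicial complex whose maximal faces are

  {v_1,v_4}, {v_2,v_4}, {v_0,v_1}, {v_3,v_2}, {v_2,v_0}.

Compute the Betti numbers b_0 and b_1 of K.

Order the vertices as v_0 < v_1 < v_2 < v_3 < v_4. Listing each simplex with vertices in this order, K has dimension 1 with simplices:

  0-simplices (5): [v_0], [v_1], [v_2], [v_3], [v_4]
  1-simplices (5): [v_0,v_1], [v_0,v_2], [v_1,v_4], [v_2,v_3], [v_2,v_4]

Hence C_0 ≅ Z^5, C_1 ≅ Z^5.

Boundary ∂_1: C_1 → C_0 is given by ∂[p,q] = [q] − [p]. For instance
  ∂[v_1,v_4] = [v_4] − [v_1].
The resulting 5×5 matrix has rank 4, and its Smith normal form has invariant factors (1,1,1,1).

Computing H_k = (kernel of ∂_k) / (image of ∂_{k+1}):

  H_0: rank C_0 − rank ∂_1 = 5 − 4 = 1, and the invariant factors of ∂_1 are all 1, so H_0 ≅ Z.
  H_1: rank ker ∂_1 − rank ∂_2 = (5 − 4) − 0 = 1, and there is no ∂_2, so H_1 ≅ Z.

Hence the Betti numbers are b_0 = 1, b_1 = 1.

b_0 = 1, b_1 = 1.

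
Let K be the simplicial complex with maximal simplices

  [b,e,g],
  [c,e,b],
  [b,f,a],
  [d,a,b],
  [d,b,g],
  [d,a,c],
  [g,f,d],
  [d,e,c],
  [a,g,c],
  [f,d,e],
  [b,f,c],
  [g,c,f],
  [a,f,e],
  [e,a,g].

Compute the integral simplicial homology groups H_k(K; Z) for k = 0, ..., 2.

H_0 ≅ Z,  H_1 ≅ Z^2,  H_2 ≅ Z.

Fix the vertex order a < b < c < d < e < f < g and write every simplex with vertices in increasing order. Then dim K = 2 and the simplices of K are:

  0-simplices (7): a, b, c, d, e, f, g
  1-simplices (21): ab, ac, ad, ae, af, ag, bc, bd, be, bf, bg, cd, ce, cf, cg, de, df, dg, ef, eg, fg
  2-simplices (14): abd, abf, acd, acg, aef, aeg, bce, bcf, bdg, beg, cde, cfg, def, dfg

so the chain groups are C_0 ≅ Z^7, C_1 ≅ Z^21, C_2 ≅ Z^14.

∂_1: C_1 → C_0 maps an edge to its endpoints' difference, ∂[p,q] = q − p.
The resulting 7×21 matrix has rank 6, and its Smith normal form has invariant factors (1,1,1,1,1,1).

The boundary map ∂_2: C_2 → C_1 sends each 2-simplex [p,q,r] to [q,r] − [p,r] + [p,q]. For instance
  ∂cde = de − ce + cd,
  ∂bce = ce − be + bc.
As a 21×14 matrix over Z this has rank 13, with invariant factors (1,1,1,1,1,1,1,1,1,1,1,1,1).

Computing H_k = (kernel of ∂_k) / (image of ∂_{k+1}):

  H_0: rank C_0 − rank ∂_1 = 7 − 6 = 1, and the invariant factors of ∂_1 are all 1, so H_0 ≅ Z.
  H_1: rank ker ∂_1 − rank ∂_2 = (21 − 6) − 13 = 2, and the invariant factors of ∂_2 are all 1, so H_1 ≅ Z^2.
  H_2: rank ker ∂_2 − rank ∂_3 = (14 − 13) − 0 = 1, and there is no ∂_3, so H_2 ≅ Z.

As a check, the Euler characteristic is 7 − 21 + 14 = 0, which agrees with 1 − 2 + 1 = 0.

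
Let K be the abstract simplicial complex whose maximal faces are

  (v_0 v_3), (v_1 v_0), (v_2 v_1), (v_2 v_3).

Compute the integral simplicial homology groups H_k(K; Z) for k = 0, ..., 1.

K has 4 vertices, 4 edges.
rank ∂_0 = 0, rank ∂_1 = 3 ⇒ b_0 = 4 − 0 − 3 = 1; all invariant factors of ∂_1 are 1 so no torsion. So H_0 ≅ Z.
rank ∂_1 = 3, rank ∂_2 = 0 ⇒ b_1 = 4 − 3 − 0 = 1. So H_1 ≅ Z.

H_0 = Z,  H_1 = Z.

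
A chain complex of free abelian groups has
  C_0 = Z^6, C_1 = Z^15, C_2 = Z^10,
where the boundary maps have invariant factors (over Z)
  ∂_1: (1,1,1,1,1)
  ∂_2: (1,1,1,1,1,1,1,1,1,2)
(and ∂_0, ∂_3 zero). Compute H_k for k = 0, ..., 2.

H_0: b_0 = 6 − 0 − 5 = 1; torsion from ∂_1 factors > 1: none. So H_0 = Z.
H_1: b_1 = 15 − 5 − 10 = 0; torsion from ∂_2 factors > 1: [2]. So H_1 = Z/2.
H_2: b_2 = 10 − 10 − 0 = 0; torsion from ∂_3 factors > 1: none. So H_2 = 0.

H_0 = Z,  H_1 = Z/2,  H_2 = 0.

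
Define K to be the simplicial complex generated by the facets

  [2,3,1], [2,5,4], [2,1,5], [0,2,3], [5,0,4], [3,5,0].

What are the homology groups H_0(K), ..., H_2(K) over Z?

H_0 = Z,  H_1 = Z,  H_2 = 0.

Order the vertices as 0 < 1 < 2 < 3 < 4 < 5. Listing each simplex with vertices in this order, K has dimension 2 with simplices:

  0-simplices (6): [0], [1], [2], [3], [4], [5]
  1-simplices (12): [0,2], [0,3], [0,4], [0,5], [1,2], [1,3], [1,5], [2,3], [2,4], [2,5], [3,5], [4,5]
  2-simplices (6): [0,2,3], [0,3,5], [0,4,5], [1,2,3], [1,2,5], [2,4,5]

giving chain groups C_0 ≅ Z^6, C_1 ≅ Z^12, C_2 ≅ Z^6.

The boundary map ∂_1: C_1 → C_0 is given by ∂[p,q] = [q] − [p]. For instance
  ∂[2,5] = [5] − [2].
This gives a 6×12 integer matrix of rank 5; reducing to Smith normal form yields diagonal entries (1,1,1,1,1).

∂_2: C_2 → C_1 acts by ∂[p,q,r] = [q,r] − [p,r] + [p,q]. For instance
  ∂[2,4,5] = [4,5] − [2,5] + [2,4],
  ∂[1,2,3] = [2,3] − [1,3] + [1,2].
The 12×6 boundary matrix has rank 6 and Smith normal form diag(1,1,1,1,1,1).

Computing H_k = (kernel of ∂_k) / (image of ∂_{k+1}):

  H_0: rank C_0 − rank ∂_1 = 6 − 5 = 1, and the invariant factors of ∂_1 are all 1, so H_0 ≅ Z.
  H_1: rank ker ∂_1 − rank ∂_2 = (12 − 5) − 6 = 1, and the invariant factors of ∂_2 are all 1, so H_1 ≅ Z.
  H_2: rank ker ∂_2 − rank ∂_3 = (6 − 6) − 0 = 0, and there is no ∂_3, so H_2 ≅ 0.

(K is a triangulation of the cylinder S^1 x I.)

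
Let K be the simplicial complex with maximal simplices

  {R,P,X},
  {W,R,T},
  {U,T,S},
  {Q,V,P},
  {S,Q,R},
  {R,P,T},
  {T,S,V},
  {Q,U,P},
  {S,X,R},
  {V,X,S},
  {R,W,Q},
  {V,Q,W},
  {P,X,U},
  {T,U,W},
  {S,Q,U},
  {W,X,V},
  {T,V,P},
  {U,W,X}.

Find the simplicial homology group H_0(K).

Take the total order P < Q < R < S < T < U < V < W < X on the vertex set. Then K (dimension 2) consists of the simplices:

  0-simplices (9): P, Q, R, S, T, U, V, W, X
  1-simplices (27): PQ, PR, PT, PU, PV, PX, QR, QS, QU, QV, QW, RS, RT, RW, RX, ST, SU, SV, SX, TU, TV, TW, UW, UX, VW, VX, WX
  2-simplices (18): PQU, PQV, PRT, PRX, PTV, PUX, QRS, QRW, QSU, QVW, RSX, RTW, STU, STV, SVX, TUW, UWX, VWX

so the chain groups are C_0 ≅ Z^9, C_1 ≅ Z^27, C_2 ≅ Z^18.

The boundary map ∂_1: C_1 → C_0 sends each edge [p,q] (with p < q) to q − p. For instance
  ∂PV = V − P.
The resulting 9×27 matrix has rank 8, and its Smith normal form has invariant factors (1,1,1,1,1,1,1,1).

∂_2: C_2 → C_1 sends each 2-simplex [p,q,r] to [q,r] − [p,r] + [p,q]. For instance
  ∂UWX = WX − UX + UW,
  ∂PQV = QV − PV + PQ.
This gives a 27×18 integer matrix of rank 17; reducing to Smith normal form yields diagonal entries (1,1,1,1,1,1,1,1,1,1,1,1,1,1,1,1,1).

Computing H_k = (kernel of ∂_k) / (image of ∂_{k+1}):

  H_0: rank C_0 − rank ∂_1 = 9 − 8 = 1, and the invariant factors of ∂_1 are all 1, so H_0 ≅ Z.

(K is a triangulation of the torus T^2.)

H_0 ≅ Z.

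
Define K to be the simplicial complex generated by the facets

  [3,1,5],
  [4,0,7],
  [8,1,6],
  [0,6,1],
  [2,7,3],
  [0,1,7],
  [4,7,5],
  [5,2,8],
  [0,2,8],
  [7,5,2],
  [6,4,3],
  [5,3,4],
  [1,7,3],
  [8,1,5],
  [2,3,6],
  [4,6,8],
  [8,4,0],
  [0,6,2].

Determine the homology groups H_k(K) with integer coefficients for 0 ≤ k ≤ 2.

H_0 ≅ Z,  H_1 ≅ Z ⊕ Z/2,  H_2 = 0.

Fix the vertex order 0 < 1 < 2 < 3 < 4 < 5 < 6 < 7 < 8 and write every simplex with vertices in increasing order. Then dim K = 2 and the simplices of K are:

  0-simplices (9): [0], [1], [2], [3], [4], [5], [6], [7], [8]
  1-simplices (27): (27 of them)
  2-simplices (18): [0,1,6], [0,1,7], [0,2,6], [0,2,8], [0,4,7], [0,4,8], [1,3,5], [1,3,7], [1,5,8], [1,6,8], [2,3,6], [2,3,7], [2,5,7], [2,5,8], [3,4,5], [3,4,6], [4,5,7], [4,6,8]

Hence C_0 ≅ Z^9, C_1 ≅ Z^27, C_2 ≅ Z^18.

Boundary ∂_1: C_1 → C_0 is given by ∂[p,q] = [q] − [p]. For instance
  ∂[4,8] = [8] − [4].
The resulting 9×27 matrix has rank 8, and its Smith normal form has invariant factors (1,1,1,1,1,1,1,1).

Boundary ∂_2: C_2 → C_1 maps a triangle to the signed sum of its edges. For instance
  ∂[2,5,7] = [5,7] − [2,7] + [2,5],
  ∂[1,5,8] = [5,8] − [1,8] + [1,5].
The 27×18 boundary matrix has rank 18 and Smith normal form diag(1,1,1,1,1,1,1,1,1,1,1,1,1,1,1,1,1,2).

Computing H_k = (kernel of ∂_k) / (image of ∂_{k+1}):

  H_0: rank C_0 − rank ∂_1 = 9 − 8 = 1, and the invariant factors of ∂_1 are all 1, so H_0 = Z.
  H_1: rank ker ∂_1 − rank ∂_2 = (27 − 8) − 18 = 1, and ∂_2 has invariant factor 2 > 1, so H_1 = Z ⊕ Z/2.
  H_2: rank ker ∂_2 − rank ∂_3 = (18 − 18) − 0 = 0, and there is no ∂_3, so H_2 = 0.

As a check, the Euler characteristic is 9 − 27 + 18 = 0, which agrees with 1 − 1 + 0 = 0.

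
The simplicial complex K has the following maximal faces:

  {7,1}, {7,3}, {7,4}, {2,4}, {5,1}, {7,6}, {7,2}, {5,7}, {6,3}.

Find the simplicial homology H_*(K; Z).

H_0 ≅ Z,  H_1 ≅ Z^3.

K has 7 vertices, 9 edges.
rank ∂_0 = 0, rank ∂_1 = 6 ⇒ b_0 = 7 − 0 − 6 = 1; all invariant factors of ∂_1 are 1 so no torsion. So H_0 = Z.
rank ∂_1 = 6, rank ∂_2 = 0 ⇒ b_1 = 9 − 6 − 0 = 3. So H_1 = Z^3.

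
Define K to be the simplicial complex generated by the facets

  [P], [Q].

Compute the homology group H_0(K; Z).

Order the vertices as P < Q. Listing each simplex with vertices in this order, K has dimension 0 with simplices:

  0-simplices (2): P, Q

so the chain groups are C_0 ≅ Z^2.

From H_k ≅ ker(∂_k) / im(∂_{k+1}) we obtain:

  H_0: rank C_0 − rank ∂_1 = 2 − 0 = 2, and there is no ∂_1, so H_0 = Z^2.

H_0 = Z^2.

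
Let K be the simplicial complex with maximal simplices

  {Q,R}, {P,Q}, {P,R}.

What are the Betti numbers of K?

Fix the vertex order P < Q < R and write every simplex with vertices in increasing order. Then dim K = 1 and the simplices of K are:

  0-simplices (3): P, Q, R
  1-simplices (3): PQ, PR, QR

Hence C_0 ≅ Z^3, C_1 ≅ Z^3.

∂_1: C_1 → C_0 is given by ∂[p,q] = [q] − [p]. For instance
  ∂QR = R − Q.
This gives a 3×3 integer matrix of rank 2; reducing to Smith normal form yields diagonal entries (1,1).

Now H_k = ker ∂_k / im ∂_{k+1}, so:

  H_0: rank C_0 − rank ∂_1 = 3 − 2 = 1, and the invariant factors of ∂_1 are all 1, so H_0 = Z.
  H_1: rank ker ∂_1 − rank ∂_2 = (3 − 2) − 0 = 1, and there is no ∂_2, so H_1 = Z.

As a check, the Euler characteristic is 3 − 3 = 0, which agrees with 1 − 1 = 0.
(K is a triangulation of the circle S^1.)

Hence the Betti numbers are b_0 = 1, b_1 = 1.

b_0 = 1, b_1 = 1.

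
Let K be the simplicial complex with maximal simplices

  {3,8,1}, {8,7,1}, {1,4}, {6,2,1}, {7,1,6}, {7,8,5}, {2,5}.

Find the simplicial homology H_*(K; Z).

Take the total order 1 < 2 < 3 < 4 < 5 < 6 < 7 < 8 on the vertex set. Then K (dimension 2) consists of the simplices:

  0-simplices (8): [1], [2], [3], [4], [5], [6], [7], [8]
  1-simplices (13): [1,2], [1,3], [1,4], [1,6], [1,7], [1,8], [2,5], [2,6], [3,8], [5,7], [5,8], [6,7], [7,8]
  2-simplices (5): [1,2,6], [1,3,8], [1,6,7], [1,7,8], [5,7,8]

Hence C_0 ≅ Z^8, C_1 ≅ Z^13, C_2 ≅ Z^5.

Boundary ∂_1: C_1 → C_0 sends each edge [p,q] (with p < q) to q − p. For instance
  ∂[1,8] = [8] − [1].
The 8×13 boundary matrix has rank 7 and Smith normal form diag(1,1,1,1,1,1,1).

The boundary map ∂_2: C_2 → C_1 acts by ∂[p,q,r] = [q,r] − [p,r] + [p,q]. For instance
  ∂[1,3,8] = [3,8] − [1,8] + [1,3],
  ∂[5,7,8] = [7,8] − [5,8] + [5,7].
This gives a 13×5 integer matrix of rank 5; reducing to Smith normal form yields diagonal entries (1,1,1,1,1).

Reading off H_k = ker ∂_k / im ∂_{k+1}:

  H_0: rank C_0 − rank ∂_1 = 8 − 7 = 1, and the invariant factors of ∂_1 are all 1, so H_0 ≅ Z.
  H_1: rank ker ∂_1 − rank ∂_2 = (13 − 7) − 5 = 1, and the invariant factors of ∂_2 are all 1, so H_1 ≅ Z.
  H_2: rank ker ∂_2 − rank ∂_3 = (5 − 5) − 0 = 0, and there is no ∂_3, so H_2 ≅ 0.

As a check, the Euler characteristic is 8 − 13 + 5 = 0, which agrees with 1 − 1 + 0 = 0.

H_0 ≅ Z,  H_1 ≅ Z,  H_2 = 0.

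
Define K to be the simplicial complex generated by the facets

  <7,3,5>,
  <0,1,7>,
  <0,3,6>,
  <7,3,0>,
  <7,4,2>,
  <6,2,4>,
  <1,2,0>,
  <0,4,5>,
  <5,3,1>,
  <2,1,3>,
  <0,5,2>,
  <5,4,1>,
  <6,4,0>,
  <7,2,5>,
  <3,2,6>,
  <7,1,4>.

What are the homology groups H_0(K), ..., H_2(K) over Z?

H_0 ≅ Z,  H_1 ≅ Z^2,  H_2 ≅ Z.

Take the total order 0 < 1 < 2 < 3 < 4 < 5 < 6 < 7 on the vertex set. Then K (dimension 2) consists of the simplices:

  0-simplices (8): [0], [1], [2], [3], [4], [5], [6], [7]
  1-simplices (24): (24 of them)
  2-simplices (16): [0,1,2], [0,1,7], [0,2,5], [0,3,6], [0,3,7], [0,4,5], [0,4,6], [1,2,3], [1,3,5], [1,4,5], [1,4,7], [2,3,6], [2,4,6], [2,4,7], [2,5,7], [3,5,7]

Hence C_0 ≅ Z^8, C_1 ≅ Z^24, C_2 ≅ Z^16.

The boundary map ∂_1: C_1 → C_0 is given by ∂[p,q] = [q] − [p].
The resulting 8×24 matrix has rank 7, and its Smith normal form has invariant factors (1,1,1,1,1,1,1).

Boundary ∂_2: C_2 → C_1 sends each 2-simplex [p,q,r] to [q,r] − [p,r] + [p,q]. For instance
  ∂[2,4,6] = [4,6] − [2,6] + [2,4],
  ∂[2,5,7] = [5,7] − [2,7] + [2,5].
As a 24×16 matrix over Z this has rank 15, with invariant factors (1,1,1,1,1,1,1,1,1,1,1,1,1,1,1).

From H_k ≅ ker(∂_k) / im(∂_{k+1}) we obtain:

  H_0: rank C_0 − rank ∂_1 = 8 − 7 = 1, and the invariant factors of ∂_1 are all 1, so H_0 ≅ Z.
  H_1: rank ker ∂_1 − rank ∂_2 = (24 − 7) − 15 = 2, and the invariant factors of ∂_2 are all 1, so H_1 ≅ Z^2.
  H_2: rank ker ∂_2 − rank ∂_3 = (16 − 15) − 0 = 1, and there is no ∂_3, so H_2 ≅ Z.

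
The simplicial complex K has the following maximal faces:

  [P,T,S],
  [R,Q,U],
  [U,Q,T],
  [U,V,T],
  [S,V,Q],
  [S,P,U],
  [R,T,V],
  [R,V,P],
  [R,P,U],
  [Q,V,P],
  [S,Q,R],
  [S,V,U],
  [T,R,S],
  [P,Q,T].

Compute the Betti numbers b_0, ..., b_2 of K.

b_0 = 1, b_1 = 2, b_2 = 1.

K has 7 vertices, 21 edges, 14 triangles.
rank ∂_0 = 0, rank ∂_1 = 6 ⇒ b_0 = 7 − 0 − 6 = 1; all invariant factors of ∂_1 are 1 so no torsion. So H_0 = Z.
rank ∂_1 = 6, rank ∂_2 = 13 ⇒ b_1 = 21 − 6 − 13 = 2; all invariant factors of ∂_2 are 1 so no torsion. So H_1 = Z^2.
rank ∂_2 = 13, rank ∂_3 = 0 ⇒ b_2 = 14 − 13 − 0 = 1. So H_2 = Z.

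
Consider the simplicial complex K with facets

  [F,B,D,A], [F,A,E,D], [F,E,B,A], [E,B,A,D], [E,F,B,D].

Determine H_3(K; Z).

K has 5 vertices, 10 edges, 10 triangles, 5 3-simplices.
rank ∂_3 = 4, rank ∂_4 = 0 ⇒ b_3 = 5 − 4 − 0 = 1. So H_3 ≅ Z.

H_3 = Z.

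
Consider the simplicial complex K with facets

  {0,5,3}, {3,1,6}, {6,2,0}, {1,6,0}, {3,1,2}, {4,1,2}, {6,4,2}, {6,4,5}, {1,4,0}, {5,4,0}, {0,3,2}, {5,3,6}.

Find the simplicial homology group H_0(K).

H_0 = Z.

Fix the vertex order 0 < 1 < 2 < 3 < 4 < 5 < 6 and write every simplex with vertices in increasing order. Then dim K = 2 and the simplices of K are:

  0-simplices (7): [0], [1], [2], [3], [4], [5], [6]
  1-simplices (18): [0,1], [0,2], [0,3], [0,4], [0,5], [0,6], [1,2], [1,3], [1,4], [1,6], [2,3], [2,4], [2,6], [3,5], [3,6], [4,5], [4,6], [5,6]
  2-simplices (12): [0,1,4], [0,1,6], [0,2,3], [0,2,6], [0,3,5], [0,4,5], [1,2,3], [1,2,4], [1,3,6], [2,4,6], [3,5,6], [4,5,6]

so the chain groups are C_0 ≅ Z^7, C_1 ≅ Z^18, C_2 ≅ Z^12.

The boundary map ∂_1: C_1 → C_0 maps an edge to its endpoints' difference, ∂[p,q] = q − p.
The resulting 7×18 matrix has rank 6, and its Smith normal form has invariant factors (1,1,1,1,1,1).

Boundary ∂_2: C_2 → C_1 sends each 2-simplex [p,q,r] to [q,r] − [p,r] + [p,q]. For instance
  ∂[0,3,5] = [3,5] − [0,5] + [0,3],
  ∂[2,4,6] = [4,6] − [2,6] + [2,4].
This gives a 18×12 integer matrix of rank 12; reducing to Smith normal form yields diagonal entries (1,1,1,1,1,1,1,1,1,1,1,2).

Now H_k = ker ∂_k / im ∂_{k+1}, so:

  H_0: rank C_0 − rank ∂_1 = 7 − 6 = 1, and the invariant factors of ∂_1 are all 1, so H_0 = Z.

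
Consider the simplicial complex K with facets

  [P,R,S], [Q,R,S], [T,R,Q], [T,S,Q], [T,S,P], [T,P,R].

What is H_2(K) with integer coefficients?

Take the total order P < Q < R < S < T on the vertex set. Then K (dimension 2) consists of the simplices:

  0-simplices (5): P, Q, R, S, T
  1-simplices (9): PR, PS, PT, QR, QS, QT, RS, RT, ST
  2-simplices (6): PRS, PRT, PST, QRS, QRT, QST

giving chain groups C_0 ≅ Z^5, C_1 ≅ Z^9, C_2 ≅ Z^6.

Boundary ∂_1: C_1 → C_0 sends each edge [p,q] (with p < q) to q − p. For instance
  ∂PR = R − P.
As a 5×9 matrix over Z this has rank 4, with invariant factors (1,1,1,1).

Boundary ∂_2: C_2 → C_1 sends each 2-simplex [p,q,r] to [q,r] − [p,r] + [p,q]. For instance
  ∂PRT = RT − PT + PR,
  ∂PRS = RS − PS + PR.
The 9×6 boundary matrix has rank 5 and Smith normal form diag(1,1,1,1,1).

Now H_k = ker ∂_k / im ∂_{k+1}, so:

  H_2: rank ker ∂_2 − rank ∂_3 = (6 − 5) − 0 = 1, and there is no ∂_3, so H_2 = Z.

(K is a triangulation of the 2-sphere S^2.)

H_2 = Z.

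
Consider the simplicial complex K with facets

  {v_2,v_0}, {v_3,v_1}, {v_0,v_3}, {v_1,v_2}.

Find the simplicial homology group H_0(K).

We work with the vertex ordering v_0 < v_1 < v_2 < v_3. The simplices of K, each written with vertices in increasing order, are:

  0-simplices (4): [v_0], [v_1], [v_2], [v_3]
  1-simplices (4): [v_0,v_2], [v_0,v_3], [v_1,v_2], [v_1,v_3]

giving chain groups C_0 ≅ Z^4, C_1 ≅ Z^4.

Boundary ∂_1: C_1 → C_0 is given by ∂[p,q] = [q] − [p].
As a 4×4 matrix over Z this has rank 3, with invariant factors (1,1,1).

From H_k ≅ ker(∂_k) / im(∂_{k+1}) we obtain:

  H_0: rank C_0 − rank ∂_1 = 4 − 3 = 1, and the invariant factors of ∂_1 are all 1, so H_0 = Z.

(K is a triangulation of the circle S^1.)

H_0 = Z.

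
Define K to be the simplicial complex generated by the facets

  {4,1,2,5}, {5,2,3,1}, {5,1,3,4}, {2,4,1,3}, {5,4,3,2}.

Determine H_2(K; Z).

Order the vertices as 1 < 2 < 3 < 4 < 5. Listing each simplex with vertices in this order, K has dimension 3 with simplices:

  0-simplices (5): [1], [2], [3], [4], [5]
  1-simplices (10): [1,2], [1,3], [1,4], [1,5], [2,3], [2,4], [2,5], [3,4], [3,5], [4,5]
  2-simplices (10): [1,2,3], [1,2,4], [1,2,5], [1,3,4], [1,3,5], [1,4,5], [2,3,4], [2,3,5], [2,4,5], [3,4,5]
  3-simplices (5): [1,2,3,4], [1,2,3,5], [1,2,4,5], [1,3,4,5], [2,3,4,5]

Hence C_0 ≅ Z^5, C_1 ≅ Z^10, C_2 ≅ Z^10, C_3 ≅ Z^5.

∂_1: C_1 → C_0 sends each edge [p,q] (with p < q) to q − p.
The 5×10 boundary matrix has rank 4 and Smith normal form diag(1,1,1,1).

Boundary ∂_2: C_2 → C_1 acts by ∂[p,q,r] = [q,r] − [p,r] + [p,q]. For instance
  ∂[2,4,5] = [4,5] − [2,5] + [2,4],
  ∂[2,3,5] = [3,5] − [2,5] + [2,3].
This gives a 10×10 integer matrix of rank 6; reducing to Smith normal form yields diagonal entries (1,1,1,1,1,1).

Boundary ∂_3: C_3 → C_2 sends each 3-simplex σ to the alternating sum Σ_i (−1)^i (σ with its i-th vertex removed). For instance
  ∂[2,3,4,5] = [3,4,5] − [2,4,5] + [2,3,5] − [2,3,4],
  ∂[1,3,4,5] = [3,4,5] − [1,4,5] + [1,3,5] − [1,3,4].
This gives a 10×5 integer matrix of rank 4; reducing to Smith normal form yields diagonal entries (1,1,1,1).

From H_k ≅ ker(∂_k) / im(∂_{k+1}) we obtain:

  H_2: rank ker ∂_2 − rank ∂_3 = (10 − 6) − 4 = 0, and the invariant factors of ∂_3 are all 1, so H_2 = 0.

(K is a triangulation of the 3-sphere S^3.)

H_2 ≅ 0.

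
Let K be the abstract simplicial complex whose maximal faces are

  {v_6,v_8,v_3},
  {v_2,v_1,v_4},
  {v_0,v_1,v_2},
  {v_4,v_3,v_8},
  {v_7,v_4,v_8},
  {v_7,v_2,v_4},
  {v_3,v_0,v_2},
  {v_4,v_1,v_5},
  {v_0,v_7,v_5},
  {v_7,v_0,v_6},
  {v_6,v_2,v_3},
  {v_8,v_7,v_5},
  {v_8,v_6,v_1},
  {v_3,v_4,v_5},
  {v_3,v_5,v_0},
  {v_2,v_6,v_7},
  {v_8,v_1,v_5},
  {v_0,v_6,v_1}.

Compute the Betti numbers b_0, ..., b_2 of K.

b_0 = 1, b_1 = 1, b_2 = 0.

Take the total order v_0 < v_1 < v_2 < v_3 < v_4 < v_5 < v_6 < v_7 < v_8 on the vertex set. Then K (dimension 2) consists of the simplices:

  0-simplices (9): [v_0], [v_1], [v_2], [v_3], [v_4], [v_5], [v_6], [v_7], [v_8]
  1-simplices (27): (27 of them)
  2-simplices (18): (18 of them)

Hence C_0 ≅ Z^9, C_1 ≅ Z^27, C_2 ≅ Z^18.

Boundary ∂_1: C_1 → C_0 sends each edge [p,q] (with p < q) to q − p.
This gives a 9×27 integer matrix of rank 8; reducing to Smith normal form yields diagonal entries (1,1,1,1,1,1,1,1).

The boundary map ∂_2: C_2 → C_1 sends each 2-simplex [p,q,r] to [q,r] − [p,r] + [p,q]. For instance
  ∂[v_0,v_1,v_6] = [v_1,v_6] − [v_0,v_6] + [v_0,v_1],
  ∂[v_0,v_6,v_7] = [v_6,v_7] − [v_0,v_7] + [v_0,v_6].
As a 27×18 matrix over Z this has rank 18, with invariant factors (1,1,1,1,1,1,1,1,1,1,1,1,1,1,1,1,1,2).

Reading off H_k = ker ∂_k / im ∂_{k+1}:

  H_0: rank C_0 − rank ∂_1 = 9 − 8 = 1, and the invariant factors of ∂_1 are all 1, so H_0 ≅ Z.
  H_1: rank ker ∂_1 − rank ∂_2 = (27 − 8) − 18 = 1, and ∂_2 has invariant factor 2 > 1, so H_1 ≅ Z × Z/2.
  H_2: rank ker ∂_2 − rank ∂_3 = (18 − 18) − 0 = 0, and there is no ∂_3, so H_2 ≅ 0.

As a check, the Euler characteristic is 9 − 27 + 18 = 0, which agrees with 1 − 1 + 0 = 0.
(K is a triangulation of the Klein bottle.)

Hence the Betti numbers are b_0 = 1, b_1 = 1, b_2 = 0.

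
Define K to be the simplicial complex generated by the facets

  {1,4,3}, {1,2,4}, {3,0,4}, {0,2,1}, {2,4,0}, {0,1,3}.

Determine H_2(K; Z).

H_2 = Z.

Take the total order 0 < 1 < 2 < 3 < 4 on the vertex set. Then K (dimension 2) consists of the simplices:

  0-simplices (5): [0], [1], [2], [3], [4]
  1-simplices (9): [0,1], [0,2], [0,3], [0,4], [1,2], [1,3], [1,4], [2,4], [3,4]
  2-simplices (6): [0,1,2], [0,1,3], [0,2,4], [0,3,4], [1,2,4], [1,3,4]

Hence C_0 ≅ Z^5, C_1 ≅ Z^9, C_2 ≅ Z^6.

∂_1: C_1 → C_0 sends each edge [p,q] (with p < q) to q − p. For instance
  ∂[0,4] = [4] − [0].
This gives a 5×9 integer matrix of rank 4; reducing to Smith normal form yields diagonal entries (1,1,1,1).

Boundary ∂_2: C_2 → C_1 maps a triangle to the signed sum of its edges. For instance
  ∂[1,2,4] = [2,4] − [1,4] + [1,2],
  ∂[0,3,4] = [3,4] − [0,4] + [0,3].
This gives a 9×6 integer matrix of rank 5; reducing to Smith normal form yields diagonal entries (1,1,1,1,1).

From H_k ≅ ker(∂_k) / im(∂_{k+1}) we obtain:

  H_2: rank ker ∂_2 − rank ∂_3 = (6 − 5) − 0 = 1, and there is no ∂_3, so H_2 = Z.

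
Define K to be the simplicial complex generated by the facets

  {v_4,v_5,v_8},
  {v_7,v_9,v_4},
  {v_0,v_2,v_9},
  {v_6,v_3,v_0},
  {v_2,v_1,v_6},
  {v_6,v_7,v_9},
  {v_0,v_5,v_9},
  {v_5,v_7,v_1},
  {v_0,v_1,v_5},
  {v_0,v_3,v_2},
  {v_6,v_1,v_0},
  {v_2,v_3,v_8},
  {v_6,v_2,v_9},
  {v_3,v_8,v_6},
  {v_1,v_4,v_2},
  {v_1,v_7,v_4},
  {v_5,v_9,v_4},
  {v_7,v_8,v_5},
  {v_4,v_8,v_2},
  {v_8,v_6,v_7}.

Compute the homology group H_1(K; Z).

Order the vertices as v_0 < v_1 < v_2 < v_3 < v_4 < v_5 < v_6 < v_7 < v_8 < v_9. Listing each simplex with vertices in this order, K has dimension 2 with simplices:

  0-simplices (10): [v_0], [v_1], [v_2], [v_3], [v_4], [v_5], [v_6], [v_7], [v_8], [v_9]
  1-simplices (30): (30 of them)
  2-simplices (20): (20 of them)

Hence C_0 ≅ Z^10, C_1 ≅ Z^30, C_2 ≅ Z^20.

The boundary map ∂_1: C_1 → C_0 is given by ∂[p,q] = [q] − [p]. For instance
  ∂[v_1,v_4] = [v_4] − [v_1].
As a 10×30 matrix over Z this has rank 9, with invariant factors (1,1,1,1,1,1,1,1,1).

∂_2: C_2 → C_1 maps a triangle to the signed sum of its edges. For instance
  ∂[v_4,v_7,v_9] = [v_7,v_9] − [v_4,v_9] + [v_4,v_7],
  ∂[v_3,v_6,v_8] = [v_6,v_8] − [v_3,v_8] + [v_3,v_6].
As a 30×20 matrix over Z this has rank 20, with invariant factors (1,1,1,1,1,1,1,1,1,1,1,1,1,1,1,1,1,1,1,2).

From H_k ≅ ker(∂_k) / im(∂_{k+1}) we obtain:

  H_1: rank ker ∂_1 − rank ∂_2 = (30 − 9) − 20 = 1, and ∂_2 has invariant factor 2 > 1, so H_1 = Z × Z/2.

(K is a triangulation of the Klein bottle.)

H_1 = Z × Z/2.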